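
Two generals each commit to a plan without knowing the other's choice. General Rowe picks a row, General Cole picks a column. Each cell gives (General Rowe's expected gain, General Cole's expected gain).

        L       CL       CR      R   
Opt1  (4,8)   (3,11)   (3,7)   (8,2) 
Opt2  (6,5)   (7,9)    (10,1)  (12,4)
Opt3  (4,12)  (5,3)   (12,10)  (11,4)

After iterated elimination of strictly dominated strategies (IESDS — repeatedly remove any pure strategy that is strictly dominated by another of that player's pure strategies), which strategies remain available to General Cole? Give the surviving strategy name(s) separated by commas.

CL

General Rowe's strategy Opt1 is strictly dominated by Opt2 (L: 6>4, CL: 7>3, CR: 10>3, R: 12>8) and is removed.
General Cole's strategy CR is strictly dominated by L (Opt2: 5>1, Opt3: 12>10) and is removed.
Row Opt3 is eliminated: Opt2 beats it against every remaining column (L: 6>4, CL: 7>5, R: 12>11).
Column L is eliminated: CL beats it against every remaining row (Opt2: 9>5).
General Cole's strategy R is strictly dominated by CL (Opt2: 9>4) and is removed.
Among the remaining strategies, none is strictly dominated by another pure strategy of the same player, so the elimination stops.
Surviving strategies — General Rowe: {Opt2}; General Cole: {CL}.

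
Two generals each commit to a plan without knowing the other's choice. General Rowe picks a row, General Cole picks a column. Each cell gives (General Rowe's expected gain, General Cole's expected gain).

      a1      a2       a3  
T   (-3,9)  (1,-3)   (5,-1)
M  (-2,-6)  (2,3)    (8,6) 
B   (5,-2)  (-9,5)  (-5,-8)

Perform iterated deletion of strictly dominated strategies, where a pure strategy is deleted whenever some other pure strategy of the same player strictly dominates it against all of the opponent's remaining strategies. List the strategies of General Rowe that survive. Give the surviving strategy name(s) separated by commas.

M

General Rowe's strategy T is strictly dominated by M (a1: -2>-3, a2: 2>1, a3: 8>5) and is removed.
General Cole's strategy a1 is strictly dominated by a2 (M: 3>-6, B: 5>-2) and is removed.
General Rowe's strategy B is strictly dominated by M (a2: 2>-9, a3: 8>-5) and is removed.
For General Cole, a3 strictly dominates a2 on the remaining rows (M: 6>3); eliminate a2.
Among the remaining strategies, none is strictly dominated by another pure strategy of the same player, so the elimination stops.
Surviving strategies — General Rowe: {M}; General Cole: {a3}.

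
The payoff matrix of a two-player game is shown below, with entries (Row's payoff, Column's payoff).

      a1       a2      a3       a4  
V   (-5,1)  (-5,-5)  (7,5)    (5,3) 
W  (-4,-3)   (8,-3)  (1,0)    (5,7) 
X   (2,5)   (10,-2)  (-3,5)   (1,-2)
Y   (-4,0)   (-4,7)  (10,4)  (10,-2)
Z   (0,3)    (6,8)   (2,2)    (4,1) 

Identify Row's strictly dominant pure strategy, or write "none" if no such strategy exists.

V fails to dominate W at a1 (-5<-4).
W fails to dominate V at a3 (1<7).
X fails to dominate V at a3 (-3<7).
Y fails to dominate W at a1 (-4=-4).
Z fails to dominate V at a3 (2<7).
No single strategy dominates all the others.

none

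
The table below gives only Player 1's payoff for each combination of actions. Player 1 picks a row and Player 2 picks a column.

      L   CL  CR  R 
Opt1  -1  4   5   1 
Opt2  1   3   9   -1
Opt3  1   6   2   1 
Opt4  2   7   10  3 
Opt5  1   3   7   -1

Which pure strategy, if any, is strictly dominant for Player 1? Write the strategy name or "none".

Opt4

Opt4 vs Opt1: L: 2>-1, CL: 7>4, CR: 10>5, R: 3>1.
Opt4 vs Opt2: L: 2>1, CL: 7>3, CR: 10>9, R: 3>-1.
Opt4 vs Opt3: L: 2>1, CL: 7>6, CR: 10>2, R: 3>1.
Opt4 vs Opt5: L: 2>1, CL: 7>3, CR: 10>7, R: 3>-1.
Opt4 strictly beats every other strategy against every opponent action, so it is strictly dominant.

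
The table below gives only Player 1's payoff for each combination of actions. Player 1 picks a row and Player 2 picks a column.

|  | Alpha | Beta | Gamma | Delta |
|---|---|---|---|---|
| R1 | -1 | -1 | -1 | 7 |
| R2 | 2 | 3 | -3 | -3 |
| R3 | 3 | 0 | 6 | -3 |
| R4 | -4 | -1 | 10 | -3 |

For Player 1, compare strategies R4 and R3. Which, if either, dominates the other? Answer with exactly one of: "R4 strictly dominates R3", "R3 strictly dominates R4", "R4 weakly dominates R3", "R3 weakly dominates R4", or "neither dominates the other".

Compare R4 to R3 across every action of Player 2: Alpha: -4<3, Beta: -1<0, Gamma: 10>6, Delta: -3=-3.
R4 does better at Gamma but worse at Alpha, Beta; neither strategy dominates the other.

neither dominates the other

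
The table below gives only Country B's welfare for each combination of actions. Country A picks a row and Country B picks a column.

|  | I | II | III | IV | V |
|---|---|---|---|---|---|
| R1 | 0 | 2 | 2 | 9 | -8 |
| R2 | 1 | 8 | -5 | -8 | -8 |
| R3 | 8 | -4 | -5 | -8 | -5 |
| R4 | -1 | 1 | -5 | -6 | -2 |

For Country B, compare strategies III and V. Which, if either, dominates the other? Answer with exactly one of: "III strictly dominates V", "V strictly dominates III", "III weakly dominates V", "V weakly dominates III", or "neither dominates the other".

neither dominates the other

Compare III to V across each opponent action: R1: 2>-8, R2: -5>-8, R3: -5=-5, R4: -5<-2.
III does better at R1, R2 but worse at R4; neither strategy dominates the other.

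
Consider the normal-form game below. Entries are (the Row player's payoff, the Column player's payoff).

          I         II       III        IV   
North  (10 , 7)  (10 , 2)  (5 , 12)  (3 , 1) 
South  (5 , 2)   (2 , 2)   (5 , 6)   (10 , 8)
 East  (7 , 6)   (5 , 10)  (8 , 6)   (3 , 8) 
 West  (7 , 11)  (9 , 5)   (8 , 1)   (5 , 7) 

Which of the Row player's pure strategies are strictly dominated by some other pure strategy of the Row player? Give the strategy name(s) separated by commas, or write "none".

North is not dominated — it holds its own against South at I (10>5); East at I (10>7); West at I (10>7).
South: no other strategy beats it everywhere (North at III (5=5); East at IV (10>3); West at IV (10>5)).
Nothing dominates East: North at III (8>5); South at I (7>5); West at I (7=7).
West: no other strategy beats it everywhere (North at III (8>5); South at I (7>5); East at I (7=7)).

none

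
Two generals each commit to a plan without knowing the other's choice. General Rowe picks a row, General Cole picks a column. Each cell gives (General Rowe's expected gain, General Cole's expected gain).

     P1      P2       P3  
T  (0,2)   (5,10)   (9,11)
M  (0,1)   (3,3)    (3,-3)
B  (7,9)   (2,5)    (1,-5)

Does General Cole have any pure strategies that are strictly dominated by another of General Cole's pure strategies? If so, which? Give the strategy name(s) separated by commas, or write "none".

none

Nothing dominates P1: P2 at B (9>5); P3 at M (1>-3).
P2 is not dominated — it holds its own against P1 at T (10>2); P3 at M (3>-3).
Nothing dominates P3: P1 at T (11>2); P2 at T (11>10).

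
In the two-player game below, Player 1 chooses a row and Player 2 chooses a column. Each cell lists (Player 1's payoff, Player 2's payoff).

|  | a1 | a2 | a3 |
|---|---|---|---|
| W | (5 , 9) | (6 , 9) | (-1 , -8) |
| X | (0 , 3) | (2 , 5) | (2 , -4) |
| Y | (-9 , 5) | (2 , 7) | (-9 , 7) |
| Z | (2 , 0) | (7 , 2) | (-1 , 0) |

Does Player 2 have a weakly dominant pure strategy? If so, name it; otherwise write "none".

a2 vs a1: W: 9=9, X: 5>3, Y: 7>5, Z: 2>0.
a2 vs a3: W: 9>-8, X: 5>-4, Y: 7=7, Z: 2>0.
a2 is at least as good as every other strategy against every opponent action, so it is weakly dominant.

a2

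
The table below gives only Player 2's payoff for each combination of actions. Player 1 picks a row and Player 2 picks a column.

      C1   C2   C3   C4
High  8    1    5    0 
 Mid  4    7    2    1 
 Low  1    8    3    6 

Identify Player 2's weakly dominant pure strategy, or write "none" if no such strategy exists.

none

C1 fails to dominate C2 at Mid (4<7).
C2 fails to dominate C1 at High (1<8).
C3 fails to dominate C1 at High (5<8).
C4 fails to dominate C1 at High (0<8).
No single strategy dominates all the others.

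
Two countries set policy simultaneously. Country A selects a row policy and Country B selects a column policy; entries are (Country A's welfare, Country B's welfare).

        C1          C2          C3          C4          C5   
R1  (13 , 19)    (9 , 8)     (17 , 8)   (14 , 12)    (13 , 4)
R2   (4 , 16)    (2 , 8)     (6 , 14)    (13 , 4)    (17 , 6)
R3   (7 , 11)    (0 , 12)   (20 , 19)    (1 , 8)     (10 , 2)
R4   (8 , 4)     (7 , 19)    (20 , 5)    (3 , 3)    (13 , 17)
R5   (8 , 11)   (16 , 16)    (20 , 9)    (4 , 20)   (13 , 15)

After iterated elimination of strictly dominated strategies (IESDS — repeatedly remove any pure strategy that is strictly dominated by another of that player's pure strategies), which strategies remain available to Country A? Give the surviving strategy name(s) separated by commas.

R1, R3, R4, R5

Column C5 is eliminated: C2 beats it against every remaining row (R1: 8>4, R2: 8>6, R3: 12>2, R4: 19>17, R5: 16>15).
Row R2 is eliminated: R1 beats it against every remaining column (C1: 13>4, C2: 9>2, C3: 17>6, C4: 14>13).
Among the remaining strategies, none is strictly dominated by another pure strategy of the same player, so the elimination stops.
Surviving strategies — Country A: {R1, R3, R4, R5}; Country B: {C1, C2, C3, C4}.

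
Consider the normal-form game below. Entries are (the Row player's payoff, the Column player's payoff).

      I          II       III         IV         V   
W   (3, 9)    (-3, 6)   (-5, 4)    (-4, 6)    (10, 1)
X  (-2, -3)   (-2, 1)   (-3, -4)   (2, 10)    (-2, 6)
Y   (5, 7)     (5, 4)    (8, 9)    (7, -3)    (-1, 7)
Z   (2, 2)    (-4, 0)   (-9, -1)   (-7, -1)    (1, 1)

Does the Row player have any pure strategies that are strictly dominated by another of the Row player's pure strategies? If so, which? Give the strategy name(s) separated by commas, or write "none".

W: no other strategy beats it everywhere (X at I (3>-2); Y at V (10>-1); Z at I (3>2)).
Y strictly dominates X — I: 5>-2, II: 5>-2, III: 8>-3, IV: 7>2, V: -1>-2.
Nothing dominates Y: W at I (5>3); X at I (5>-2); Z at I (5>2).
W strictly dominates Z — I: 3>2, II: -3>-4, III: -5>-9, IV: -4>-7, V: 10>1.

X, Z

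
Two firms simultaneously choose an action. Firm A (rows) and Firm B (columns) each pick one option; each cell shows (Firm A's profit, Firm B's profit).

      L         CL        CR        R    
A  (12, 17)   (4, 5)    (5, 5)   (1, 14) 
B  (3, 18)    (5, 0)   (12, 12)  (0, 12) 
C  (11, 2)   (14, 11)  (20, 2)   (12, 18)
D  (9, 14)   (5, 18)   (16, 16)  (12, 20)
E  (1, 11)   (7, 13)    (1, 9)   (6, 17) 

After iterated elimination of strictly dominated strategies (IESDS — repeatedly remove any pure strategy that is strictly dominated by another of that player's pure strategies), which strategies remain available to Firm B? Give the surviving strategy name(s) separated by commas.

Row B is eliminated: C beats it against every remaining column (L: 11>3, CL: 14>5, CR: 20>12, R: 12>0).
Row E is eliminated: C beats it against every remaining column (L: 11>1, CL: 14>7, CR: 20>1, R: 12>6).
For Firm B, R strictly dominates CL on the remaining rows (A: 14>5, C: 18>11, D: 20>18); eliminate CL.
For Firm B, R strictly dominates CR on the remaining rows (A: 14>5, C: 18>2, D: 20>16); eliminate CR.
Among the remaining strategies, none is strictly dominated by another pure strategy of the same player, so the elimination stops.
Surviving strategies — Firm A: {A, C, D}; Firm B: {L, R}.

L, R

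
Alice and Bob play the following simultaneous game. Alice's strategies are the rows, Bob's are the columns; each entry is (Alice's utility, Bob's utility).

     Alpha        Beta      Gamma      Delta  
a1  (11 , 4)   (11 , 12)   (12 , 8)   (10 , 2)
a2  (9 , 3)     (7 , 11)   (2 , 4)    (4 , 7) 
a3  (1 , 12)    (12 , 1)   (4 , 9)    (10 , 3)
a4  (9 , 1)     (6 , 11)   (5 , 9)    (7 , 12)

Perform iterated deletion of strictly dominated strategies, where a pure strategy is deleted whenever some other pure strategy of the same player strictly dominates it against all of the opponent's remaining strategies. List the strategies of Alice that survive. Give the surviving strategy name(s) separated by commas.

For Alice, a1 strictly dominates a2 on the remaining columns (Alpha: 11>9, Beta: 11>7, Gamma: 12>2, Delta: 10>4); eliminate a2.
For Alice, a1 strictly dominates a4 on the remaining columns (Alpha: 11>9, Beta: 11>6, Gamma: 12>5, Delta: 10>7); eliminate a4.
Column Delta is eliminated: Alpha beats it against every remaining row (a1: 4>2, a3: 12>3).
Among the remaining strategies, none is strictly dominated by another pure strategy of the same player, so the elimination stops.
Surviving strategies — Alice: {a1, a3}; Bob: {Alpha, Beta, Gamma}.

a1, a3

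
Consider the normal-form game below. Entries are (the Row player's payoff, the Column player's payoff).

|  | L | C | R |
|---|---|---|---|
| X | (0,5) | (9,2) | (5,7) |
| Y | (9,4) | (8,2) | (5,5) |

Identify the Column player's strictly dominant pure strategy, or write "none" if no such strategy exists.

R vs L: X: 7>5, Y: 5>4.
R vs C: X: 7>2, Y: 5>2.
R strictly beats every other strategy against every opponent action, so it is strictly dominant.

R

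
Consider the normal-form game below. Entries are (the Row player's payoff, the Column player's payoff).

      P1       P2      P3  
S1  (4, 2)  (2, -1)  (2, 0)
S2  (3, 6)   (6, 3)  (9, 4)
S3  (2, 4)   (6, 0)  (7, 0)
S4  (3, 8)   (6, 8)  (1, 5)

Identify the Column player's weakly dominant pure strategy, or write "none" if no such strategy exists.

P1

P1 vs P2: S1: 2>-1, S2: 6>3, S3: 4>0, S4: 8=8.
P1 vs P3: S1: 2>0, S2: 6>4, S3: 4>0, S4: 8>5.
P1 is at least as good as every other strategy against every opponent action, so it is weakly dominant.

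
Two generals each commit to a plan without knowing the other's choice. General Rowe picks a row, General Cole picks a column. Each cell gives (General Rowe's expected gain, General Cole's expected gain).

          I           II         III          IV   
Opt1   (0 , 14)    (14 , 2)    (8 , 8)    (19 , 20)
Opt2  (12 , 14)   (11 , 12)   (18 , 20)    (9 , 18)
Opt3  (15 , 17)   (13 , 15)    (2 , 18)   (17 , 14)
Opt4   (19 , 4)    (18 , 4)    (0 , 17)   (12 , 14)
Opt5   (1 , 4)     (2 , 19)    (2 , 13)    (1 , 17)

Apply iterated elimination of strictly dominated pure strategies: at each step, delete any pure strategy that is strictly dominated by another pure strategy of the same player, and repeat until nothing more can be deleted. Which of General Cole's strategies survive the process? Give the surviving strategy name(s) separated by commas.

I, III, IV

General Rowe's strategy Opt5 is strictly dominated by Opt2 (I: 12>1, II: 11>2, III: 18>2, IV: 9>1) and is removed.
Column II is eliminated: III beats it against every remaining row (Opt1: 8>2, Opt2: 20>12, Opt3: 18>15, Opt4: 17>4).
Among the remaining strategies, none is strictly dominated by another pure strategy of the same player, so the elimination stops.
Surviving strategies — General Rowe: {Opt1, Opt2, Opt3, Opt4}; General Cole: {I, III, IV}.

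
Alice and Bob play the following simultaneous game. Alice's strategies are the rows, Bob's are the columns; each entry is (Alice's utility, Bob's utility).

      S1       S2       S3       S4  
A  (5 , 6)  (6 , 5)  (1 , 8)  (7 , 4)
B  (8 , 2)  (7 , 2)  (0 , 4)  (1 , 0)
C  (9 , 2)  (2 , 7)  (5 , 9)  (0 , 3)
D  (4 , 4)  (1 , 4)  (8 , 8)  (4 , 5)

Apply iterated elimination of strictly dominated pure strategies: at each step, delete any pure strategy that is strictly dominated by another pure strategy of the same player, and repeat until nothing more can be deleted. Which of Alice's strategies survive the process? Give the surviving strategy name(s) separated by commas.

Bob's strategy S1 is strictly dominated by S3 (A: 8>6, B: 4>2, C: 9>2, D: 8>4) and is removed.
For Bob, S3 strictly dominates S2 on the remaining rows (A: 8>5, B: 4>2, C: 9>7, D: 8>4); eliminate S2.
For Alice, A strictly dominates B on the remaining columns (S3: 1>0, S4: 7>1); eliminate B.
Row C is eliminated: D beats it against every remaining column (S3: 8>5, S4: 4>0).
Bob's strategy S4 is strictly dominated by S3 (A: 8>4, D: 8>5) and is removed.
For Alice, D strictly dominates A on the remaining columns (S3: 8>1); eliminate A.
Among the remaining strategies, none is strictly dominated by another pure strategy of the same player, so the elimination stops.
Surviving strategies — Alice: {D}; Bob: {S3}.

D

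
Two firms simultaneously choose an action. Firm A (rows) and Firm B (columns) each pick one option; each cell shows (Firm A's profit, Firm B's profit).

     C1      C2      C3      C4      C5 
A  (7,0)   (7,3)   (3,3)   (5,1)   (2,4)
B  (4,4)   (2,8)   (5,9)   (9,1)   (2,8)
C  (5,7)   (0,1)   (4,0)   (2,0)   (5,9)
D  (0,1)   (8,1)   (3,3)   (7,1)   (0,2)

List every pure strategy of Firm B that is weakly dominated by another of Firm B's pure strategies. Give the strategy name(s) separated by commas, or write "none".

C1: dominated, since C5 does at least as well everywhere (A: 4>0, B: 8>4, C: 9>7, D: 2>1).
C2 is weakly dominated by C5 (A: 4>3, B: 8=8, C: 9>1, D: 2>1).
Nothing dominates C3: C1 at A (3>0); C2 at B (9>8); C4 at A (3>1); C5 at B (9>8).
C4 is weakly dominated by C2 (A: 3>1, B: 8>1, C: 1>0, D: 1=1).
C5: no other strategy beats it everywhere (C1 at A (4>0); C2 at A (4>3); C3 at A (4>3); C4 at A (4>1)).

C1, C2, C4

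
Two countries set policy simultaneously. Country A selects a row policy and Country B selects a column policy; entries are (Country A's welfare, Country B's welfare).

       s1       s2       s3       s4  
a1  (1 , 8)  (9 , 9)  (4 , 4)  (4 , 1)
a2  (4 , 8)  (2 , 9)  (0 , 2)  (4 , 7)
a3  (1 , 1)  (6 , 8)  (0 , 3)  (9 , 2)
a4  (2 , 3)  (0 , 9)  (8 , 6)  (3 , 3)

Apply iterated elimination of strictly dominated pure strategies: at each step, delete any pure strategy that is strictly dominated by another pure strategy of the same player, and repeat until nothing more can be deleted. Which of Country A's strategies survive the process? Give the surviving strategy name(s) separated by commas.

For Country B, s2 strictly dominates s1 on the remaining rows (a1: 9>8, a2: 9>8, a3: 8>1, a4: 9>3); eliminate s1.
Column s3 is eliminated: s2 beats it against every remaining row (a1: 9>4, a2: 9>2, a3: 8>3, a4: 9>6).
For Country A, a3 strictly dominates a2 on the remaining columns (s2: 6>2, s4: 9>4); eliminate a2.
For Country A, a1 strictly dominates a4 on the remaining columns (s2: 9>0, s4: 4>3); eliminate a4.
Country B's strategy s4 is strictly dominated by s2 (a1: 9>1, a3: 8>2) and is removed.
For Country A, a1 strictly dominates a3 on the remaining columns (s2: 9>6); eliminate a3.
Among the remaining strategies, none is strictly dominated by another pure strategy of the same player, so the elimination stops.
Surviving strategies — Country A: {a1}; Country B: {s2}.

a1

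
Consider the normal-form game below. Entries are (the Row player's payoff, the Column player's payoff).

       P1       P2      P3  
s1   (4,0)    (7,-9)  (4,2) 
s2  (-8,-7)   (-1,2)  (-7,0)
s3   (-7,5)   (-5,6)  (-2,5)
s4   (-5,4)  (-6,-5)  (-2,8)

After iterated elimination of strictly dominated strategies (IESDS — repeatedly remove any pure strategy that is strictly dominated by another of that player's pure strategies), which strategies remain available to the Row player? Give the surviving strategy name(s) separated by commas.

The Row player's strategy s2 is strictly dominated by s1 (P1: 4>-8, P2: 7>-1, P3: 4>-7) and is removed.
Row s3 is eliminated: s1 beats it against every remaining column (P1: 4>-7, P2: 7>-5, P3: 4>-2).
For the Row player, s1 strictly dominates s4 on the remaining columns (P1: 4>-5, P2: 7>-6, P3: 4>-2); eliminate s4.
The Column player's strategy P1 is strictly dominated by P3 (s1: 2>0) and is removed.
Column P2 is eliminated: P3 beats it against every remaining row (s1: 2>-9).
Among the remaining strategies, none is strictly dominated by another pure strategy of the same player, so the elimination stops.
Surviving strategies — the Row player: {s1}; the Column player: {P3}.

s1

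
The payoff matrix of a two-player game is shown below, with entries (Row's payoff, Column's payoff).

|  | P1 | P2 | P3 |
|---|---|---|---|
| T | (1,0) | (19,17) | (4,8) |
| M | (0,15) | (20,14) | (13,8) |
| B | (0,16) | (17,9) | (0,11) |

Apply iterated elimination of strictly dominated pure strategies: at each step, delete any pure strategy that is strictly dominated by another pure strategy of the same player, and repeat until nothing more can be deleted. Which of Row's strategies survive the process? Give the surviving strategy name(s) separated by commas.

Row's strategy B is strictly dominated by T (P1: 1>0, P2: 19>17, P3: 4>0) and is removed.
Column's strategy P3 is strictly dominated by P2 (T: 17>8, M: 14>8) and is removed.
Among the remaining strategies, none is strictly dominated by another pure strategy of the same player, so the elimination stops.
Surviving strategies — Row: {T, M}; Column: {P1, P2}.

T, M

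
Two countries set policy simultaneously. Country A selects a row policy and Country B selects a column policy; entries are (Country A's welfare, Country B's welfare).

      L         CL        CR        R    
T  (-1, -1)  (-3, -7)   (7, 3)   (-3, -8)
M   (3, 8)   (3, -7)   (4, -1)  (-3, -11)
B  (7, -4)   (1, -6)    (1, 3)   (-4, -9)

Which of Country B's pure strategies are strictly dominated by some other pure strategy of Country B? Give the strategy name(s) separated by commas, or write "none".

Nothing dominates L: CL at T (-1>-7); CR at M (8>-1); R at T (-1>-8).
CL is strictly dominated by L (T: -1>-7, M: 8>-7, B: -4>-6).
CR is not dominated — it holds its own against L at T (3>-1); CL at T (3>-7); R at T (3>-8).
L strictly dominates R — T: -1>-8, M: 8>-11, B: -4>-9.

CL, R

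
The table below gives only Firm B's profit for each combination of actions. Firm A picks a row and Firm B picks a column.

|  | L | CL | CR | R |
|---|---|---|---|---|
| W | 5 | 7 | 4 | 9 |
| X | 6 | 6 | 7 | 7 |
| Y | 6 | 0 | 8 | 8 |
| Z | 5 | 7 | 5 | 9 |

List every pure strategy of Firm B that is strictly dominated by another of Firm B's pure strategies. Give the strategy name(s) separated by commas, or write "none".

L is strictly dominated by R (W: 9>5, X: 7>6, Y: 8>6, Z: 9>5).
CL is strictly dominated by R (W: 9>7, X: 7>6, Y: 8>0, Z: 9>7).
Nothing dominates CR: L at X (7>6); CL at X (7>6); R at X (7=7).
Nothing dominates R: L at W (9>5); CL at W (9>7); CR at W (9>4).

L, CL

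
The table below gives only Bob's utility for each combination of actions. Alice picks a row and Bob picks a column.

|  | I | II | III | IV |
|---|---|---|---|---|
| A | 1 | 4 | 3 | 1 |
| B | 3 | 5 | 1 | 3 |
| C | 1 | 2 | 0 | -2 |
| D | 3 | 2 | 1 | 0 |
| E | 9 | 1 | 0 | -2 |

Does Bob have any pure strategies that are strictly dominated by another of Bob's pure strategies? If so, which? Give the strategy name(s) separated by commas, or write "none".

Nothing dominates I: II at D (3>2); III at B (3>1); IV at A (1=1).
Nothing dominates II: I at A (4>1); III at A (4>3); IV at A (4>1).
III: dominated, since II does at least as well everywhere (A: 4>3, B: 5>1, C: 2>0, D: 2>1, E: 1>0).
IV is strictly dominated by II (A: 4>1, B: 5>3, C: 2>-2, D: 2>0, E: 1>-2).

III, IV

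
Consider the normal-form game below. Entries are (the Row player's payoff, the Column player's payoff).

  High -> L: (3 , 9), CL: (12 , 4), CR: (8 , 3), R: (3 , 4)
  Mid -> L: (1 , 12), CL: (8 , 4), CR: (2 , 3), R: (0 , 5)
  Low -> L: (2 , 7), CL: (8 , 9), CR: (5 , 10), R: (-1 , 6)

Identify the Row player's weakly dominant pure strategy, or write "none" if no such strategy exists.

High

High vs Mid: L: 3>1, CL: 12>8, CR: 8>2, R: 3>0.
High vs Low: L: 3>2, CL: 12>8, CR: 8>5, R: 3>-1.
High is at least as good as every other strategy against every opponent action, so it is weakly dominant.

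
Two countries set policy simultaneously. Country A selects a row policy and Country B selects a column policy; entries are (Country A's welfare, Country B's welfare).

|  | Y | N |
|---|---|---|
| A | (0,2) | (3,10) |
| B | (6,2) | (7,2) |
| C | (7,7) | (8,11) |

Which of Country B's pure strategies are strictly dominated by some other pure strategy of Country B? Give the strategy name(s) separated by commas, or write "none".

Y is not dominated — it holds its own against N at B (2=2).
Nothing dominates N: Y at A (10>2).

none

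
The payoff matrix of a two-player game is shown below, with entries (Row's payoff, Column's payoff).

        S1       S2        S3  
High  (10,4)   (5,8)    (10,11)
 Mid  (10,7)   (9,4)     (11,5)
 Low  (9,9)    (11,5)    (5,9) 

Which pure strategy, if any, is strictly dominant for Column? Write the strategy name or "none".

none

S1 fails to dominate S2 at High (4<8).
S2 fails to dominate S1 at Mid (4<7).
S3 fails to dominate S1 at Mid (5<7).
No single strategy dominates all the others.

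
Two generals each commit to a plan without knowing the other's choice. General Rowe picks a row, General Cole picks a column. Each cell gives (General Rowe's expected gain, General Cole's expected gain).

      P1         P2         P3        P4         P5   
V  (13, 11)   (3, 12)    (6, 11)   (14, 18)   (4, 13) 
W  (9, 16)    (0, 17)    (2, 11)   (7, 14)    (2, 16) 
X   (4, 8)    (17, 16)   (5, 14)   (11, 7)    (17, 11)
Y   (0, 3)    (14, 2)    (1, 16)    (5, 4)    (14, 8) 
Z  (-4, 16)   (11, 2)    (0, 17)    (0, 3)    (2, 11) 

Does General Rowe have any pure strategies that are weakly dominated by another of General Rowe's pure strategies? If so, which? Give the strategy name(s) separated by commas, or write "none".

V is not dominated — it holds its own against W at P1 (13>9); X at P1 (13>4); Y at P1 (13>0); Z at P1 (13>-4).
W: dominated, since V does at least as well everywhere (P1: 13>9, P2: 3>0, P3: 6>2, P4: 14>7, P5: 4>2).
X: no other strategy beats it everywhere (V at P2 (17>3); W at P2 (17>0); Y at P1 (4>0); Z at P1 (4>-4)).
Y: dominated, since X does at least as well everywhere (P1: 4>0, P2: 17>14, P3: 5>1, P4: 11>5, P5: 17>14).
Z is weakly dominated by X (P1: 4>-4, P2: 17>11, P3: 5>0, P4: 11>0, P5: 17>2).

W, Y, Z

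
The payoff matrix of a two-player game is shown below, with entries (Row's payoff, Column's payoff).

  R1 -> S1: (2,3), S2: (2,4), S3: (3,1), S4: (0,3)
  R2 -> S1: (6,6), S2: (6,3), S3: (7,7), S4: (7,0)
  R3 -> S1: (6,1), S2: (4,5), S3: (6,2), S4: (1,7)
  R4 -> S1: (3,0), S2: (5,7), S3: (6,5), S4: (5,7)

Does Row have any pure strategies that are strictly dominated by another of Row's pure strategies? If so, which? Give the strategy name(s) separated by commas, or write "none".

R1, R4

R1: dominated, since R2 does at least as well everywhere (S1: 6>2, S2: 6>2, S3: 7>3, S4: 7>0).
Nothing dominates R2: R1 at S1 (6>2); R3 at S1 (6=6); R4 at S1 (6>3).
R3 is not dominated — it holds its own against R1 at S1 (6>2); R2 at S1 (6=6); R4 at S1 (6>3).
R2 strictly dominates R4 — S1: 6>3, S2: 6>5, S3: 7>6, S4: 7>5.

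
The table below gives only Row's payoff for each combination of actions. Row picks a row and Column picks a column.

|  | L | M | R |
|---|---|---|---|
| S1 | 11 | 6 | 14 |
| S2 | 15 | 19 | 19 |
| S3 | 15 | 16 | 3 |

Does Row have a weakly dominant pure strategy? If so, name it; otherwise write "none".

S2 vs S1: L: 15>11, M: 19>6, R: 19>14.
S2 vs S3: L: 15=15, M: 19>16, R: 19>3.
S2 is at least as good as every other strategy against every opponent action, so it is weakly dominant.

S2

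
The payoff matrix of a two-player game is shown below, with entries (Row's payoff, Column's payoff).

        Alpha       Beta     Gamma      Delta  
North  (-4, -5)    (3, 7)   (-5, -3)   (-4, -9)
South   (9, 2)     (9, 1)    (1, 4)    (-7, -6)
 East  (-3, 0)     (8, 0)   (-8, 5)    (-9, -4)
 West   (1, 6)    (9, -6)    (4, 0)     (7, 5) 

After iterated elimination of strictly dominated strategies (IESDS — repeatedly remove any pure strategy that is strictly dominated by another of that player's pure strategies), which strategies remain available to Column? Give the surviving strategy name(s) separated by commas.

Row's strategy North is strictly dominated by West (Alpha: 1>-4, Beta: 9>3, Gamma: 4>-5, Delta: 7>-4) and is removed.
Row's strategy East is strictly dominated by South (Alpha: 9>-3, Beta: 9>8, Gamma: 1>-8, Delta: -7>-9) and is removed.
For Column, Alpha strictly dominates Beta on the remaining rows (South: 2>1, West: 6>-6); eliminate Beta.
For Column, Alpha strictly dominates Delta on the remaining rows (South: 2>-6, West: 6>5); eliminate Delta.
Among the remaining strategies, none is strictly dominated by another pure strategy of the same player, so the elimination stops.
Surviving strategies — Row: {South, West}; Column: {Alpha, Gamma}.

Alpha, Gamma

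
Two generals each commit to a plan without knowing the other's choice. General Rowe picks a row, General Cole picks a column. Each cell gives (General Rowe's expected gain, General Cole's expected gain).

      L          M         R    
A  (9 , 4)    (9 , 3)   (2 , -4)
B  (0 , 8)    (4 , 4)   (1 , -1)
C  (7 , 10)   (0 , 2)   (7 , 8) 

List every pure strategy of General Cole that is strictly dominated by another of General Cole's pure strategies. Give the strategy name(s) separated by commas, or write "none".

L: no other strategy beats it everywhere (M at A (4>3); R at A (4>-4)).
M: dominated, since L does at least as well everywhere (A: 4>3, B: 8>4, C: 10>2).
R: dominated, since L does at least as well everywhere (A: 4>-4, B: 8>-1, C: 10>8).

M, R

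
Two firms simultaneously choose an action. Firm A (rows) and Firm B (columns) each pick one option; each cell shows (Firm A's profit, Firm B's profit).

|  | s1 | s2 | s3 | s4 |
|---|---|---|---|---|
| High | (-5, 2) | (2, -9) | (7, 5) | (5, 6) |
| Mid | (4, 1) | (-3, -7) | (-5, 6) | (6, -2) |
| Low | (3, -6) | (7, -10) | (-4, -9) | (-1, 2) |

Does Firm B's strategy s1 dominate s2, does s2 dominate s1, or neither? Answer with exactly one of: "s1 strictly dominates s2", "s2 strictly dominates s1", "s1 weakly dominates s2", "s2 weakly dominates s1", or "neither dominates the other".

Compare s1 to s2 across every action of Firm A: High: 2>-9, Mid: 1>-7, Low: -6>-10.
Every comparison favours s1, so s1 strictly dominates s2.

s1 strictly dominates s2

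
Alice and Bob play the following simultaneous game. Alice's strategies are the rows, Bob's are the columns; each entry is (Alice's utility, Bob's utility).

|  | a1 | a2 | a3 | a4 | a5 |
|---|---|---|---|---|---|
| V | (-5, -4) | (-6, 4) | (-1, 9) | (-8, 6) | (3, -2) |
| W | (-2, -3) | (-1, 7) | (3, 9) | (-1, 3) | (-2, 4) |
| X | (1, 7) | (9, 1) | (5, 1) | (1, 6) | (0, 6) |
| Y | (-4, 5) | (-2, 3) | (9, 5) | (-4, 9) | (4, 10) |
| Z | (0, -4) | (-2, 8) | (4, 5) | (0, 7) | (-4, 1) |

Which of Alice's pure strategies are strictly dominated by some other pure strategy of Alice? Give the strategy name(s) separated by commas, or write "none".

Y strictly dominates V — a1: -4>-5, a2: -2>-6, a3: 9>-1, a4: -4>-8, a5: 4>3.
X strictly dominates W — a1: 1>-2, a2: 9>-1, a3: 5>3, a4: 1>-1, a5: 0>-2.
Nothing dominates X: V at a1 (1>-5); W at a1 (1>-2); Y at a1 (1>-4); Z at a1 (1>0).
Nothing dominates Y: V at a1 (-4>-5); W at a3 (9>3); X at a3 (9>5); Z at a2 (-2=-2).
X strictly dominates Z — a1: 1>0, a2: 9>-2, a3: 5>4, a4: 1>0, a5: 0>-4.

V, W, Z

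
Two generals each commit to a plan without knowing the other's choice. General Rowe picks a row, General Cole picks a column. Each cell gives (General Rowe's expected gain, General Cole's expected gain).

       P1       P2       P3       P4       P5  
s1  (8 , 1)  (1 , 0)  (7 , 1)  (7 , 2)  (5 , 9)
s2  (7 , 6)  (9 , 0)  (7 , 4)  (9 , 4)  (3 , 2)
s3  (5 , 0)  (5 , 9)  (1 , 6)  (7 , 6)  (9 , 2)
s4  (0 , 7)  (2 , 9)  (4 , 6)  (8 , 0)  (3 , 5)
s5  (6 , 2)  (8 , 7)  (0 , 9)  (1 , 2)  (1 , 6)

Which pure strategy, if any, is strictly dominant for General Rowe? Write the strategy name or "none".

none

s1 fails to dominate s2 at P2 (1<9).
s2 fails to dominate s1 at P1 (7<8).
s3 fails to dominate s1 at P1 (5<8).
s4 fails to dominate s1 at P1 (0<8).
s5 fails to dominate s1 at P1 (6<8).
No single strategy dominates all the others.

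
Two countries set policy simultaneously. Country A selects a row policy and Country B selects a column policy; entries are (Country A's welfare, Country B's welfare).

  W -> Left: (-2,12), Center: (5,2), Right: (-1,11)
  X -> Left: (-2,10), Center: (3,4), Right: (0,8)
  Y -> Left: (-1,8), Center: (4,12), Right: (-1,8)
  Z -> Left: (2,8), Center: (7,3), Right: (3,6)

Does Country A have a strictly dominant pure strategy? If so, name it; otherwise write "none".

Z

Z vs W: Left: 2>-2, Center: 7>5, Right: 3>-1.
Z vs X: Left: 2>-2, Center: 7>3, Right: 3>0.
Z vs Y: Left: 2>-1, Center: 7>4, Right: 3>-1.
Z strictly beats every other strategy against every opponent action, so it is strictly dominant.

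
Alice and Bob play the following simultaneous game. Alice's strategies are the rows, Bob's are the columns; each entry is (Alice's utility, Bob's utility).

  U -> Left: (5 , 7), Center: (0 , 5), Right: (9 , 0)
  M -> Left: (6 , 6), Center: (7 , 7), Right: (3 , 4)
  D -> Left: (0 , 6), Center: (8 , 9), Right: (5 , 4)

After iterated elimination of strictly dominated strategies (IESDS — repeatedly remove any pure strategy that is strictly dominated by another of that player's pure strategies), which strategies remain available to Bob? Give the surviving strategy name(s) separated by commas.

Column Right is eliminated: Left beats it against every remaining row (U: 7>0, M: 6>4, D: 6>4).
Row U is eliminated: M beats it against every remaining column (Left: 6>5, Center: 7>0).
For Bob, Center strictly dominates Left on the remaining rows (M: 7>6, D: 9>6); eliminate Left.
Row M is eliminated: D beats it against every remaining column (Center: 8>7).
Among the remaining strategies, none is strictly dominated by another pure strategy of the same player, so the elimination stops.
Surviving strategies — Alice: {D}; Bob: {Center}.

Center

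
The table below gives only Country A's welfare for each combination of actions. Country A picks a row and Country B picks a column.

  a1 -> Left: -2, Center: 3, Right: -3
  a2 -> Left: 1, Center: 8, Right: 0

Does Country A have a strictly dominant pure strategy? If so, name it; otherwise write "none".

a2

a2 vs a1: Left: 1>-2, Center: 8>3, Right: 0>-3.
a2 strictly beats every other strategy against every opponent action, so it is strictly dominant.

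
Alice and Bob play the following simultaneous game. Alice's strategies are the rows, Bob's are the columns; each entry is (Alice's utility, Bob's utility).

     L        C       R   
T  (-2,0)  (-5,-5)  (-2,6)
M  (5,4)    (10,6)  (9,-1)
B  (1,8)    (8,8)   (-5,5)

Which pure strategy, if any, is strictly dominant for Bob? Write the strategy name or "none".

none

L fails to dominate C at M (4<6).
C fails to dominate L at T (-5<0).
R fails to dominate L at M (-1<4).
No single strategy dominates all the others.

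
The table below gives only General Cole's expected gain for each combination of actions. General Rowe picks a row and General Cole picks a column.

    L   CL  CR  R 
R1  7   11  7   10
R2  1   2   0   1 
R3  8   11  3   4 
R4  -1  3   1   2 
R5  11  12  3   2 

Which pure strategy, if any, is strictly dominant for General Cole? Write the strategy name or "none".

CL vs L: R1: 11>7, R2: 2>1, R3: 11>8, R4: 3>-1, R5: 12>11.
CL vs CR: R1: 11>7, R2: 2>0, R3: 11>3, R4: 3>1, R5: 12>3.
CL vs R: R1: 11>10, R2: 2>1, R3: 11>4, R4: 3>2, R5: 12>2.
CL strictly beats every other strategy against every opponent action, so it is strictly dominant.

CL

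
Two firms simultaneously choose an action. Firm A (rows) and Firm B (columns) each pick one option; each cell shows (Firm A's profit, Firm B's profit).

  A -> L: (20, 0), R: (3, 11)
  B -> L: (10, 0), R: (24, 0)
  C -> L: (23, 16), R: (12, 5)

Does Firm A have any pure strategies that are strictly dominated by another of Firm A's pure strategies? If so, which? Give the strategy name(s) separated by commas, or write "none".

A: dominated, since C does at least as well everywhere (L: 23>20, R: 12>3).
Nothing dominates B: A at R (24>3); C at R (24>12).
C: no other strategy beats it everywhere (A at L (23>20); B at L (23>10)).

A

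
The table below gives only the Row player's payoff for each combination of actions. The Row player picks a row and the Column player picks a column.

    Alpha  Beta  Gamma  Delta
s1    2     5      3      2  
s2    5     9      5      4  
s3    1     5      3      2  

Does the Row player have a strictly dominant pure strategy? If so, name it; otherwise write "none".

s2

s2 vs s1: Alpha: 5>2, Beta: 9>5, Gamma: 5>3, Delta: 4>2.
s2 vs s3: Alpha: 5>1, Beta: 9>5, Gamma: 5>3, Delta: 4>2.
s2 strictly beats every other strategy against every opponent action, so it is strictly dominant.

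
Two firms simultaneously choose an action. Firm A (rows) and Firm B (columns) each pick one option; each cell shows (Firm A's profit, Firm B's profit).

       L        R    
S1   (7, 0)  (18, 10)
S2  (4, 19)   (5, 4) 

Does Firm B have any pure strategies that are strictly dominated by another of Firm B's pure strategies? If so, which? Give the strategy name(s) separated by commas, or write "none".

L: no other strategy beats it everywhere (R at S2 (19>4)).
R is not dominated — it holds its own against L at S1 (10>0).

none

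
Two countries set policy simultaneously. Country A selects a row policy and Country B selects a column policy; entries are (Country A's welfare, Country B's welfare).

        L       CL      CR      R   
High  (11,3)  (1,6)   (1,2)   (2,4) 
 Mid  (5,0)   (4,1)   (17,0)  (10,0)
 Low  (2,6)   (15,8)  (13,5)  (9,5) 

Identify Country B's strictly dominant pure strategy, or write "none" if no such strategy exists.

CL vs L: High: 6>3, Mid: 1>0, Low: 8>6.
CL vs CR: High: 6>2, Mid: 1>0, Low: 8>5.
CL vs R: High: 6>4, Mid: 1>0, Low: 8>5.
CL strictly beats every other strategy against every opponent action, so it is strictly dominant.

CL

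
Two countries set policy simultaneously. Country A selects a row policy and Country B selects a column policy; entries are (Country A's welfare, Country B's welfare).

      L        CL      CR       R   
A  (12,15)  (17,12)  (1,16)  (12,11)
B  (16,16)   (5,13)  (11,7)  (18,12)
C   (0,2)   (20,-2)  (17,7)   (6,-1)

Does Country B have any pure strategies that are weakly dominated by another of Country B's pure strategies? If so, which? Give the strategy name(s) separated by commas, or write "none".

Nothing dominates L: CL at A (15>12); CR at B (16>7); R at A (15>11).
CL is weakly dominated by L (A: 15>12, B: 16>13, C: 2>-2).
CR: no other strategy beats it everywhere (L at A (16>15); CL at A (16>12); R at A (16>11)).
L weakly dominates R — A: 15>11, B: 16>12, C: 2>-1.

CL, R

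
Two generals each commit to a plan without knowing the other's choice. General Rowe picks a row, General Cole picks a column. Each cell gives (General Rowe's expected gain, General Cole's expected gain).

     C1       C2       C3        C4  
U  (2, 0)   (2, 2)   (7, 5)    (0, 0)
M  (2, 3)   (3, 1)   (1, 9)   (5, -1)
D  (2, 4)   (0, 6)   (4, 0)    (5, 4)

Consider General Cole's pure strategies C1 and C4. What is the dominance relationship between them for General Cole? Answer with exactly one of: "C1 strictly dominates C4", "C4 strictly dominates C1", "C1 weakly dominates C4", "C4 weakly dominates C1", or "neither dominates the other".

C1 weakly dominates C4

Compare C1 to C4 across each choice by General Rowe: U: 0=0, M: 3>-1, D: 4=4.
C1 is at least as good everywhere and strictly better somewhere (tied only at U, D), so C1 weakly but not strictly dominates C4.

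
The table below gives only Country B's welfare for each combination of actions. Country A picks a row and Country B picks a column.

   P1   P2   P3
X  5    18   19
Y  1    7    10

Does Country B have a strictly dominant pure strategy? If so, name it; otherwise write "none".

P3 vs P1: X: 19>5, Y: 10>1.
P3 vs P2: X: 19>18, Y: 10>7.
P3 strictly beats every other strategy against every opponent action, so it is strictly dominant.

P3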